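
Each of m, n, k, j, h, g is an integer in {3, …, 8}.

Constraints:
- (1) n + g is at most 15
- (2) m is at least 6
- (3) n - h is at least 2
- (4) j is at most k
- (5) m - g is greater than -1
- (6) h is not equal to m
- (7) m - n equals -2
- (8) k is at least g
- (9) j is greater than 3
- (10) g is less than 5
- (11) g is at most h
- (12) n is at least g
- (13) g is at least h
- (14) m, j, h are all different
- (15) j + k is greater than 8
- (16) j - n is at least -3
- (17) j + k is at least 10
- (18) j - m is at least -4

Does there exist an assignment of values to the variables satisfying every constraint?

Satisfiable

Try m = 6, n = 8, k = 5, j = 5, h = 4, g = 4.
Check constraint 1: n + g = 12; constraint 3: n - h = 4. The remaining constraints are straightforward to verify.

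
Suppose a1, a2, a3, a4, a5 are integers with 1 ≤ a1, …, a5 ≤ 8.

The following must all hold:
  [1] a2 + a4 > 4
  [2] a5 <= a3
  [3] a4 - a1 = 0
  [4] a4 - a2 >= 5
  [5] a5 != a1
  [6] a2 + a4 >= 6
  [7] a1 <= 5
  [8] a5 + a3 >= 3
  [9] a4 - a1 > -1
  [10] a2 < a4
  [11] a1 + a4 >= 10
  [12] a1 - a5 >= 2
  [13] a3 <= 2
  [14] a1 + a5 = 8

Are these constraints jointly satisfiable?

From constraint 7: a1 ≤ 5. From constraints 2 and 13: a5 ≤ a3 ≤ 2. Hence a1 + a5 ≤ 7. But constraint 14 requires a1 + a5 = 8, and 8 > 7. Contradiction.

Unsatisfiable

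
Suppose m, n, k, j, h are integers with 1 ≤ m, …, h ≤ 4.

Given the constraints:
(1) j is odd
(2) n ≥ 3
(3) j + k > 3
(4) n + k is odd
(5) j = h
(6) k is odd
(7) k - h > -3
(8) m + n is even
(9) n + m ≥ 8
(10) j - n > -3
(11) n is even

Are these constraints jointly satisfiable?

Satisfiable

Try m = 4, n = 4, k = 1, j = 3, h = 3.
Check constraint 3: j + k = 4; constraint 7: k - h = -2. The remaining constraints are straightforward to verify.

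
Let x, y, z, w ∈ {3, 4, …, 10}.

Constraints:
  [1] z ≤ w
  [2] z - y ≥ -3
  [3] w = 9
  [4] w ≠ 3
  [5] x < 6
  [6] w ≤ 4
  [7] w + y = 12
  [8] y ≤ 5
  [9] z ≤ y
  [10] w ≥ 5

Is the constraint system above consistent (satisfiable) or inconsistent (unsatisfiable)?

From constraint 10: w ≥ 5. From constraint 6: w ≤ 4. But 4 < 5, so no value of w works.

Unsatisfiable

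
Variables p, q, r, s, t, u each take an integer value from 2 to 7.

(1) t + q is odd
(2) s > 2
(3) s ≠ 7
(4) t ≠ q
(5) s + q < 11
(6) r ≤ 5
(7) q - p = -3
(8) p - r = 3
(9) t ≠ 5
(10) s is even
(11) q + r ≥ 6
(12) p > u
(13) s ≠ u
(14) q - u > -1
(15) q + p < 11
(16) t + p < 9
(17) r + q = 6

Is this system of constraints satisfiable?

Take p = 6, q = 3, r = 3, s = 6, t = 2, u = 2. Then constraint 5: s + q = 9; constraint 7: q - p = -3; constraint 8: p - r = 3, and every other listed constraint is also met.

Satisfiable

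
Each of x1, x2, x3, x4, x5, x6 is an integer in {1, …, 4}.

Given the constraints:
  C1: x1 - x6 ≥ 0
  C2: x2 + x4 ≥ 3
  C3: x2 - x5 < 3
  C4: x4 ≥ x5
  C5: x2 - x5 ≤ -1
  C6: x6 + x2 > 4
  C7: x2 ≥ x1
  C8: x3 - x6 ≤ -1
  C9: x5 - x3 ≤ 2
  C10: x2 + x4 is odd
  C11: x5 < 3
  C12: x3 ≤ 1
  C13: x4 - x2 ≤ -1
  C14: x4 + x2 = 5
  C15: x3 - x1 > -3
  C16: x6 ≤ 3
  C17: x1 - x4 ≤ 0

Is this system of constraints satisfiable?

Unsatisfiable

Constraints 1, 5, 8, 9, 13, and 17 give x2 − x4 ≥ 1, x4 − x1 ≥ 0, x1 − x6 ≥ 0, x6 − x3 ≥ 1, x3 − x5 ≥ -2, x5 − x2 ≥ 1.
Adding all 6 inequalities: the left sides telescope to 0, and the right sides sum to 1 + 0 + 0 + 1 + (-2) + 1 = 1. So 0 ≥ 1, which is false.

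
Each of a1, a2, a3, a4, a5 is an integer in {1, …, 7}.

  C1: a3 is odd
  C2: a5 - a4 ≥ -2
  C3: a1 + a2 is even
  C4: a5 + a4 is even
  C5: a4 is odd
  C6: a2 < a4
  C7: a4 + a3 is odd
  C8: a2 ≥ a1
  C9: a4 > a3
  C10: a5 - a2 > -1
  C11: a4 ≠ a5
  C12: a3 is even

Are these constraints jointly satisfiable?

Unsatisfiable

Constraint 5 makes a4 odd and constraint 1 makes a3 odd, so a4 + a3 must be even. Constraint 7 says a4 + a3 is odd — contradiction.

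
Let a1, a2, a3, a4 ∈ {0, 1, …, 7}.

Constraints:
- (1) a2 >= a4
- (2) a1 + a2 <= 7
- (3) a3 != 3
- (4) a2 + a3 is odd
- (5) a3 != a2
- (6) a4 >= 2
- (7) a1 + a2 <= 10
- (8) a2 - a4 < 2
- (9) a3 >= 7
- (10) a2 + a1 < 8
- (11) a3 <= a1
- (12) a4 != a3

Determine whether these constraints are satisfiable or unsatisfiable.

Unsatisfiable

From constraints 9 and 11: a1 ≥ a3 ≥ 7. From constraints 1 and 6: a2 ≥ a4 ≥ 2. Hence a1 + a2 ≥ 9. But constraint 2 requires a1 + a2 ≤ 7, and 7 < 9. Contradiction.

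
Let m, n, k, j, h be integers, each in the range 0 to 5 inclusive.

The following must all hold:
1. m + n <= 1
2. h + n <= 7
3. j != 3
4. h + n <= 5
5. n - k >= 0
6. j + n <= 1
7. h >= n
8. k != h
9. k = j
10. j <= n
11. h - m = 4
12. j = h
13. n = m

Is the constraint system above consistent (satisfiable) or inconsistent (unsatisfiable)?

Unsatisfiable

From constraints 9 and 12, k = j = h, so k = h. But constraint 8 says k ≠ h. Contradiction.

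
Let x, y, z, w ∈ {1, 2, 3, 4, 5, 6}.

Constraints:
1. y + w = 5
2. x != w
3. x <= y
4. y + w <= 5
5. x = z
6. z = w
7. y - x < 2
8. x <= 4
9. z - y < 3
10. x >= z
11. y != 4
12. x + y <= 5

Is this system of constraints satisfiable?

Unsatisfiable

From constraints 5 and 6, x = z = w, so x = w. But constraint 2 says x ≠ w. Contradiction.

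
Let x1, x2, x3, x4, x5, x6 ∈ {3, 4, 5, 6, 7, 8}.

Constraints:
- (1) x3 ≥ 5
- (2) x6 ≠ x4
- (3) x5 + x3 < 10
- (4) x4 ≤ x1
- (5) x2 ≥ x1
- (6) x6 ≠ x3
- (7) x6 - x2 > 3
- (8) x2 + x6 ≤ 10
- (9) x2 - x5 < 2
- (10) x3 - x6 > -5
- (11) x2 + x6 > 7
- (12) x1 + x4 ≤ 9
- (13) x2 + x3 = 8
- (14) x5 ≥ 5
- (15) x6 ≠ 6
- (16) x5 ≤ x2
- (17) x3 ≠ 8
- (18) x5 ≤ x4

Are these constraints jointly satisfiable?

From constraints 14 and 16: x2 ≥ x5 ≥ 5. From constraint 1: x3 ≥ 5. Hence x2 + x3 ≥ 10. But constraint 13 requires x2 + x3 = 8, and 8 < 10. Contradiction.

Unsatisfiable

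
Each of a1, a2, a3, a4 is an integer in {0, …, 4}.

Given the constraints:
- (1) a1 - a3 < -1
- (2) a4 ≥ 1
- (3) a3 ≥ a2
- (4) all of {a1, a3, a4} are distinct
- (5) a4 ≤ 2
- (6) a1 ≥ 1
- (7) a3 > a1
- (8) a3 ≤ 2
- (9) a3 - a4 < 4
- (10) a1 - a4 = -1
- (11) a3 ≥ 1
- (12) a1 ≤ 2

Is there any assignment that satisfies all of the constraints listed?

Unsatisfiable

Constraints 2, 5, 6, 8, 11, and 12 confine each of a1, a3, a4 to the 2 values {1, 2}.
Constraint 4 requires all 3 of them to be distinct, but only 2 values are available — impossible by the pigeonhole principle.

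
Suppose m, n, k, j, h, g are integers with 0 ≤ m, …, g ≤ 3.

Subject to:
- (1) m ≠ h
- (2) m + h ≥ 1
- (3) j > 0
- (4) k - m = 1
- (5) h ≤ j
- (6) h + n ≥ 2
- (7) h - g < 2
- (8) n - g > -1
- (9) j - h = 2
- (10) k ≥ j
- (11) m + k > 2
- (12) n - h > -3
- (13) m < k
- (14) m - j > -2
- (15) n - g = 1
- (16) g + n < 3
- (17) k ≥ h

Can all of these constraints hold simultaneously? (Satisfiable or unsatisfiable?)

Satisfiable

The assignment m = 2, n = 1, k = 3, j = 3, h = 1, g = 0 works:
  constraint 2 holds since m + h = 3.
  constraint 4 holds since k - m = 1.
The rest check out directly.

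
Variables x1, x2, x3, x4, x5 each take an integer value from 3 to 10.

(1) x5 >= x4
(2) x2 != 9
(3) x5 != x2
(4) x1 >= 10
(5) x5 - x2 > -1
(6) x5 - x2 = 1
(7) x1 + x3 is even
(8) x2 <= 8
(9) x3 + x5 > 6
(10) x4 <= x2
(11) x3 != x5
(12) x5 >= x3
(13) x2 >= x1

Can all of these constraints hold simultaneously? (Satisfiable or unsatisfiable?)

From constraints 4 and 13: x2 ≥ x1 and x1 ≥ 10, so x2 ≥ 10. From constraint 8: x2 ≤ 8. But 8 < 10, so no value of x2 works.

Unsatisfiable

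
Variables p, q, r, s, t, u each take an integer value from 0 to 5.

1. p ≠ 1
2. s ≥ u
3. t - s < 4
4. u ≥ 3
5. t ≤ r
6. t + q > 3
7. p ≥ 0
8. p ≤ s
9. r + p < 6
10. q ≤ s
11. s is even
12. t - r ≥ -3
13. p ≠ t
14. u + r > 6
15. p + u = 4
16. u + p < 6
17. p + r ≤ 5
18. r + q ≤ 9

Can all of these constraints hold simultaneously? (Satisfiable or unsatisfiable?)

Try p = 0, q = 1, r = 5, s = 4, t = 5, u = 4.
Check constraint 3: t - s = 1; constraint 6: t + q = 6. The remaining constraints are straightforward to verify.

Satisfiable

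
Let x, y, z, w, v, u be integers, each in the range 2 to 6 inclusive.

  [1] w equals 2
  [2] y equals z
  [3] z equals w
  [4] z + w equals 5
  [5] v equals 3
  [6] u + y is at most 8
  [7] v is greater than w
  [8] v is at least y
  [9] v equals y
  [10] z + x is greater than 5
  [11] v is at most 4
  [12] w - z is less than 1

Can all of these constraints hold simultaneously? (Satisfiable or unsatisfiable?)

Unsatisfiable

Constraint 5 fixes v = 3 and constraint 1 fixes w = 2. Constraints 2, 3, and 9 give v = y = z = w, so v = w. But 3 ≠ 2 — contradiction.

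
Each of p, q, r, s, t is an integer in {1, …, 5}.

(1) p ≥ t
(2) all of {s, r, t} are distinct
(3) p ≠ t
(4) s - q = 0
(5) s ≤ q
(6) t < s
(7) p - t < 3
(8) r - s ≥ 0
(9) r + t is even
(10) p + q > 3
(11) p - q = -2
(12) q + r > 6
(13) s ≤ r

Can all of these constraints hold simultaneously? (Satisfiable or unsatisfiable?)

Setting (p, q, r, s, t) = (2, 4, 5, 4, 1) satisfies everything: constraint 4: s - q = 0; constraint 7: p - t = 1; constraint 8: r - s = 1, and the others follow.

Satisfiable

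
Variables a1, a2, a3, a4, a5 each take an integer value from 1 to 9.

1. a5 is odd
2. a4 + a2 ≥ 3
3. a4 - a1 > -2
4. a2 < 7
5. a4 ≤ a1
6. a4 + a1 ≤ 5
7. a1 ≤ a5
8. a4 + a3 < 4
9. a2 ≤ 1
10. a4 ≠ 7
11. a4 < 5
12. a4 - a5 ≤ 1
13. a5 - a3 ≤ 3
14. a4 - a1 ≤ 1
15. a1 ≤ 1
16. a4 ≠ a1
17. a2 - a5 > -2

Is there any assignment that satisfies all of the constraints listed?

Unsatisfiable

From constraints 5 and 15: a4 ≤ a1 ≤ 1. From constraint 9: a2 ≤ 1. Hence a4 + a2 ≤ 2. But constraint 2 requires a4 + a2 ≥ 3, and 3 > 2. Contradiction.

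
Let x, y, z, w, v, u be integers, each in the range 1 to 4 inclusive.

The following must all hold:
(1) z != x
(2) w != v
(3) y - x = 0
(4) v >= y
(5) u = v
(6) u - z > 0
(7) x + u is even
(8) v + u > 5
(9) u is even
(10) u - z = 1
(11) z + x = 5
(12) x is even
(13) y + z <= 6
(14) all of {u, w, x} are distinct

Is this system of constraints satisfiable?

One satisfying assignment is x = 2, y = 2, z = 3, w = 3, v = 4, u = 4.
For the less obvious constraints — constraint 3: y - x = 0; constraint 6: u - z = 1 — and the others hold by inspection.

Satisfiable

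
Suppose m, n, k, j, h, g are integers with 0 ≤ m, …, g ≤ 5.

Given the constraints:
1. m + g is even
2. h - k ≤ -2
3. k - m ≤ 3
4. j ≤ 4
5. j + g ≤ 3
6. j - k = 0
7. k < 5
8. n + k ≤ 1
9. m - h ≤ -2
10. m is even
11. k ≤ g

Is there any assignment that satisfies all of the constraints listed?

Constraints 2, 3, and 9 give m − k ≥ -3, k − h ≥ 2, h − m ≥ 2.
Adding all 3 inequalities: the left sides telescope to 0, and the right sides sum to (-3) + 2 + 2 = 1. So 0 ≥ 1, which is false.

Unsatisfiable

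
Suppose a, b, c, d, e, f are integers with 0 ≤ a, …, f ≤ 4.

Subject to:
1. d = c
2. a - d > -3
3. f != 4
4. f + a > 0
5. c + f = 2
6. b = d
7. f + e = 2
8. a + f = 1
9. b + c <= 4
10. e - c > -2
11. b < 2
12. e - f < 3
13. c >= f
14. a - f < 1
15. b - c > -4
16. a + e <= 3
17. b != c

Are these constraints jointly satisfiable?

From constraints 1 and 6, b = d = c, so b = c. But constraint 17 says b ≠ c. Contradiction.

Unsatisfiable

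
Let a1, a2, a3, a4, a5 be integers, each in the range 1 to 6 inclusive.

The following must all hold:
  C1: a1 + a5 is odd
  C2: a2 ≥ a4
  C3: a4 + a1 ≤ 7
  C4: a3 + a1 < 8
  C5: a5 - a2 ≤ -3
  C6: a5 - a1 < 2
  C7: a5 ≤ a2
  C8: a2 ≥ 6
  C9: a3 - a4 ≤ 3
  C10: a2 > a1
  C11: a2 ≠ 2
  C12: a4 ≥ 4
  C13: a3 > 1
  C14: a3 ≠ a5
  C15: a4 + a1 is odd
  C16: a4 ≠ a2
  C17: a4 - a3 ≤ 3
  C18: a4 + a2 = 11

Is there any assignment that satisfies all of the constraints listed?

One satisfying assignment is a1 = 2, a2 = 6, a3 = 5, a4 = 5, a5 = 1.
For the less obvious constraints — constraint 3: a4 + a1 = 7; constraint 4: a3 + a1 = 7; constraint 5: a5 - a2 = -5 — and the others hold by inspection.

Satisfiable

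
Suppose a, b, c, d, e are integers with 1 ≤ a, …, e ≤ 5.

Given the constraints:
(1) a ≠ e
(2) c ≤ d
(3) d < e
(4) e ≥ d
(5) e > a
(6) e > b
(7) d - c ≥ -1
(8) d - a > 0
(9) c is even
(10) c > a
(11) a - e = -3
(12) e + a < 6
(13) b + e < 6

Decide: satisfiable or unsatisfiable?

One satisfying assignment is a = 1, b = 1, c = 2, d = 2, e = 4.
For the less obvious constraints — constraint 7: d - c = 0; constraint 8: d - a = 1 — and the others hold by inspection.

Satisfiable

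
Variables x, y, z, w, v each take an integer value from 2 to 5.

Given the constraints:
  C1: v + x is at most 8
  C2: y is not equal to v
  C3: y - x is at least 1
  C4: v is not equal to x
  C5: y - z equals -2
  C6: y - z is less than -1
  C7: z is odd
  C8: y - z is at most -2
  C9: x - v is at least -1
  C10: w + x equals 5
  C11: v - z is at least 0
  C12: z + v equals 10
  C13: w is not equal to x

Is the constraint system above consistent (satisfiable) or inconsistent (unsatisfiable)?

Constraints 3, 8, 9, and 11 give z − y ≥ 2, y − x ≥ 1, x − v ≥ -1, v − z ≥ 0.
Adding all 4 inequalities: the left sides telescope to 0, and the right sides sum to 2 + 1 + (-1) + 0 = 2. So 0 ≥ 2, which is false.

Unsatisfiable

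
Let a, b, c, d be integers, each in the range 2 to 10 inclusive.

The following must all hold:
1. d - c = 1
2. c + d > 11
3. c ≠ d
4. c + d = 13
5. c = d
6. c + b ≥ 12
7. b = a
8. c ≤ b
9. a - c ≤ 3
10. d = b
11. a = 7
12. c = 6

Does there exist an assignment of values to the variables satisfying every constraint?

Constraint 12 fixes c = 6 and constraint 11 fixes a = 7. Constraints 5, 7, and 10 give c = d = b = a, so c = a. But 6 ≠ 7 — contradiction.

Unsatisfiable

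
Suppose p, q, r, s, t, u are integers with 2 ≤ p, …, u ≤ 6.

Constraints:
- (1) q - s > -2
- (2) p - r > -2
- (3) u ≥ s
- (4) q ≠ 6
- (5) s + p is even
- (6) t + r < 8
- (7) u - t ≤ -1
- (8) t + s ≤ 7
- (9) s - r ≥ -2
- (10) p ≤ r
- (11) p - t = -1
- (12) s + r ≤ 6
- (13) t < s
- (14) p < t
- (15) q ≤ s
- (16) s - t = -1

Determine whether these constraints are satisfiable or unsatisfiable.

Constraints 3, 7, and 13 give u < t, t < s, s ≤ u. Chaining: u < t < s ≤ u, which forces u < u — impossible.

Unsatisfiable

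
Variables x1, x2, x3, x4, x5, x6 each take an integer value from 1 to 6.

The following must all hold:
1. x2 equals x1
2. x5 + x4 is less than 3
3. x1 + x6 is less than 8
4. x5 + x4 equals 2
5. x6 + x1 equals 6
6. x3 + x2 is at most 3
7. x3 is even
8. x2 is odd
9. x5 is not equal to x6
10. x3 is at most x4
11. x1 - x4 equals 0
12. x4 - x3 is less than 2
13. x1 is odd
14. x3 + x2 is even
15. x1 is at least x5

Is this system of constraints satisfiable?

Unsatisfiable

Constraint 7 makes x3 even and constraint 8 makes x2 odd, so x3 + x2 must be odd. Constraint 14 says x3 + x2 is even — contradiction.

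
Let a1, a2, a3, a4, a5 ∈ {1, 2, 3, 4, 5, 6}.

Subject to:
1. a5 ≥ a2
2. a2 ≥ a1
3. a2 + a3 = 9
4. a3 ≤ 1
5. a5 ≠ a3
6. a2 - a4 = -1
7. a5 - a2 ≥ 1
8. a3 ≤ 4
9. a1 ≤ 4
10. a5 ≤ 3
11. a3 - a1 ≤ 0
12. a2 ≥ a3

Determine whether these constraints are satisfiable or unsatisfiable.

Unsatisfiable

From constraints 1 and 10: a2 ≤ a5 ≤ 3. From constraint 8: a3 ≤ 4. Hence a2 + a3 ≤ 7. But constraint 3 requires a2 + a3 = 9, and 9 > 7. Contradiction.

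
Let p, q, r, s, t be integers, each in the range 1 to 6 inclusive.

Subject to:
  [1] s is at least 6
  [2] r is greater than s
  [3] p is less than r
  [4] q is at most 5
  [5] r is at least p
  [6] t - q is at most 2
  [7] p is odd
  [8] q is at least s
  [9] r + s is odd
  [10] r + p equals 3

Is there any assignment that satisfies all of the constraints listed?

Unsatisfiable

From constraint 1: s ≥ 6. From constraints 4 and 8: s ≤ q and q ≤ 5, so s ≤ 5. But 5 < 6, so no value of s works.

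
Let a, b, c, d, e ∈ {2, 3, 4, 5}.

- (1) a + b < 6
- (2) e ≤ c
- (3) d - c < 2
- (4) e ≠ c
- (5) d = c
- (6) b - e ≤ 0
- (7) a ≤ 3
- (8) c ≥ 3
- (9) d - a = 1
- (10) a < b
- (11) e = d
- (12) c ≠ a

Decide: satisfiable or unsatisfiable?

Unsatisfiable

From constraints 5 and 11, e = d = c, so e = c. But constraint 4 says e ≠ c. Contradiction.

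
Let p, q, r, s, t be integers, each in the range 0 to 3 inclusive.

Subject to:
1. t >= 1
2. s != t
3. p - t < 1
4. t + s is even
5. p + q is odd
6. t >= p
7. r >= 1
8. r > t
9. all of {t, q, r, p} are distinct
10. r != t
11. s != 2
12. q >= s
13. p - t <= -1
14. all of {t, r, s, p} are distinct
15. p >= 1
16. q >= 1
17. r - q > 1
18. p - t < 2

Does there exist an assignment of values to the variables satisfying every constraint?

Unsatisfiable

Constraints 1, 7, 15, and 16 confine each of t, q, r, p to the 3 values {1, …, 3} (the domain already gives each ≤ 3).
Constraint 9 requires all 4 of them to be distinct, but only 3 values are available — impossible by the pigeonhole principle.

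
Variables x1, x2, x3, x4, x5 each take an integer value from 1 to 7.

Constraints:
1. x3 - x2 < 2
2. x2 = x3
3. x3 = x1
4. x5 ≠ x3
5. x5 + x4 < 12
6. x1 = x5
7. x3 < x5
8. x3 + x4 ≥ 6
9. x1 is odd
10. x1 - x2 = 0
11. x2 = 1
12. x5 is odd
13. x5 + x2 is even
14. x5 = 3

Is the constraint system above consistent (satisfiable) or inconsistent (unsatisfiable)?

Constraint 11 fixes x2 = 1 and constraint 14 fixes x5 = 3. Constraints 2, 3, and 6 give x2 = x3 = x1 = x5, so x2 = x5. But 1 ≠ 3 — contradiction.

Unsatisfiable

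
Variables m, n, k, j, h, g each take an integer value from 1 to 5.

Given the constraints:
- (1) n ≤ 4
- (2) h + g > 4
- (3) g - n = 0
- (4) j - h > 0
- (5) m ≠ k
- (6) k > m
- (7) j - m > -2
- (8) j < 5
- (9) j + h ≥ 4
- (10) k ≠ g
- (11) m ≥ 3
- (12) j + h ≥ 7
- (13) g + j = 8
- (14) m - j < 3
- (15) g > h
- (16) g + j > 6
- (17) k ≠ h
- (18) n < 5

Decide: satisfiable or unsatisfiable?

Satisfiable

Try m = 4, n = 4, k = 5, j = 4, h = 3, g = 4.
Check constraint 2: h + g = 7; constraint 3: g - n = 0; constraint 4: j - h = 1. The remaining constraints are straightforward to verify.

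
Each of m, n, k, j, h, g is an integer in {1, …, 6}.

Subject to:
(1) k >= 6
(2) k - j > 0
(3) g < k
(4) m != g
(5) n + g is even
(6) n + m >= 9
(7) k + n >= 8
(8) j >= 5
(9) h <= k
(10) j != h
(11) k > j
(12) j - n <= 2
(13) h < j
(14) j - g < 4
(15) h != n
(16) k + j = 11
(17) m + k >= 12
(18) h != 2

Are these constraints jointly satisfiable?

Satisfiable

Setting (m, n, k, j, h, g) = (6, 5, 6, 5, 4, 3) satisfies everything: constraint 2: k - j = 1; constraint 6: n + m = 11; constraint 7: k + n = 11, and the others follow.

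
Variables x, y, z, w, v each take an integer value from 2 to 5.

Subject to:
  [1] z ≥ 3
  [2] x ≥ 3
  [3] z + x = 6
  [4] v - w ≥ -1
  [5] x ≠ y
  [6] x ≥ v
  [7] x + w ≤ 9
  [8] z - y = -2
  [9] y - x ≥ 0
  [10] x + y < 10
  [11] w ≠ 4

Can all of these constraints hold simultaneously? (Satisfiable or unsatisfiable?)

Satisfiable

Try x = 3, y = 5, z = 3, w = 3, v = 3.
Check constraint 3: z + x = 6; constraint 4: v - w = 0. The remaining constraints are straightforward to verify.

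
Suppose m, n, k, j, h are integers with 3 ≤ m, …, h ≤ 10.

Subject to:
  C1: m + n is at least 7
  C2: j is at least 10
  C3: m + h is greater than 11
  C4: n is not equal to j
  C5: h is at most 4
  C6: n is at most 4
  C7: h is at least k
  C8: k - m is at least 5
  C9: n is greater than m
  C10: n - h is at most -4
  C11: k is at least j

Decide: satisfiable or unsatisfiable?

From constraints 2 and 11: k ≥ j and j ≥ 10, so k ≥ 10. From constraints 5 and 7: k ≤ h and h ≤ 4, so k ≤ 4. But 4 < 10, so no value of k works.

Unsatisfiable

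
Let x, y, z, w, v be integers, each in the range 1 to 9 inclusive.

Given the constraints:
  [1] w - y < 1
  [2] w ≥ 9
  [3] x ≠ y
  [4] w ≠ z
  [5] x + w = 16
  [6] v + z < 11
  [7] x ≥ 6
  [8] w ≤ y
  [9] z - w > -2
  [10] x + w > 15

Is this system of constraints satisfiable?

Setting (x, y, z, w, v) = (7, 9, 8, 9, 2) satisfies everything: constraint 1: w - y = 0; constraint 5: x + w = 16, and the others follow.

Satisfiable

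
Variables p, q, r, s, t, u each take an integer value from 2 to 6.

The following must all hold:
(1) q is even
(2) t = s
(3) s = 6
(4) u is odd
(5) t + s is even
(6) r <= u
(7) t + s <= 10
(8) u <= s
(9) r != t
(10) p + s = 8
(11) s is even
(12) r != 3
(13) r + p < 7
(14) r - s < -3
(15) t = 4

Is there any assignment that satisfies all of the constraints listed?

Constraint 15 fixes t = 4 and constraint 3 fixes s = 6, but constraint 2 requires t = s. Since 4 ≠ 6, contradiction.

Unsatisfiable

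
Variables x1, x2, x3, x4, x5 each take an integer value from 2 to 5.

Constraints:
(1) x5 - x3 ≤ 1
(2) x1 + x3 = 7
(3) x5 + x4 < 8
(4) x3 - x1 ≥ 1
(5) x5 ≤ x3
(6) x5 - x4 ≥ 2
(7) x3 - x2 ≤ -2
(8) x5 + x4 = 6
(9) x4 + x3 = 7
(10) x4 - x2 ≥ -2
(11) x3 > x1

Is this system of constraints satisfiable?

Unsatisfiable

Constraints 1, 6, 7, and 10 give x5 − x4 ≥ 2, x4 − x2 ≥ -2, x2 − x3 ≥ 2, x3 − x5 ≥ -1.
Adding all 4 inequalities: the left sides telescope to 0, and the right sides sum to 2 + (-2) + 2 + (-1) = 1. So 0 ≥ 1, which is false.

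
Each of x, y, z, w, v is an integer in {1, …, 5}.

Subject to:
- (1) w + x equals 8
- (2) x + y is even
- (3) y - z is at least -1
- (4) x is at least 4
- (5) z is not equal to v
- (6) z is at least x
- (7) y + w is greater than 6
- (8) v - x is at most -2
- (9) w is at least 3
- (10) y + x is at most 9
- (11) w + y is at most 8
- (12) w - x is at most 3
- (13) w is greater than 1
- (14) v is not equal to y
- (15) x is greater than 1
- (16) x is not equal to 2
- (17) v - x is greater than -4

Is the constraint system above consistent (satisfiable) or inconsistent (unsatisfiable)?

Satisfiable

Try x = 4, y = 4, z = 4, w = 4, v = 2.
Check constraint 1: w + x = 8; constraint 3: y - z = 0. The remaining constraints are straightforward to verify.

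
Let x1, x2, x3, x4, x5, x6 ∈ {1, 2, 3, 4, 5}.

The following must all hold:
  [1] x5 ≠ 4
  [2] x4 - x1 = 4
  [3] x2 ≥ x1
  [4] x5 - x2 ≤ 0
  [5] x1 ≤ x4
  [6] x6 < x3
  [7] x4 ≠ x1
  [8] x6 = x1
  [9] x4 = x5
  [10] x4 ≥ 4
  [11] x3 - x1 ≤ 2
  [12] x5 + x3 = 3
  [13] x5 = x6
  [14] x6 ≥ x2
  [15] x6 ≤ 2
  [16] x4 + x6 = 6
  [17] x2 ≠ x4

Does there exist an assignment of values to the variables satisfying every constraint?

Unsatisfiable

From constraints 8, 9, and 13, x4 = x5 = x6 = x1, so x4 = x1. But constraint 7 says x4 ≠ x1. Contradiction.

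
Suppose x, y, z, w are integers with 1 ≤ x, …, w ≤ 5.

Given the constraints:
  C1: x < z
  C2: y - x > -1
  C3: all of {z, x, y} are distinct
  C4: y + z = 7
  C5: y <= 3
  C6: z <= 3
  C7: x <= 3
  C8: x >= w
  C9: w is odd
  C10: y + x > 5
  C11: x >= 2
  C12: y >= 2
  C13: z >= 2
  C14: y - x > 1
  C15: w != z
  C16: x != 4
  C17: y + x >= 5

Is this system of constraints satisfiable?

Constraints 5, 6, 7, 11, 12, and 13 confine each of z, x, y to the 2 values {2, 3}.
Constraint 3 requires all 3 of them to be distinct, but only 2 values are available — impossible by the pigeonhole principle.

Unsatisfiable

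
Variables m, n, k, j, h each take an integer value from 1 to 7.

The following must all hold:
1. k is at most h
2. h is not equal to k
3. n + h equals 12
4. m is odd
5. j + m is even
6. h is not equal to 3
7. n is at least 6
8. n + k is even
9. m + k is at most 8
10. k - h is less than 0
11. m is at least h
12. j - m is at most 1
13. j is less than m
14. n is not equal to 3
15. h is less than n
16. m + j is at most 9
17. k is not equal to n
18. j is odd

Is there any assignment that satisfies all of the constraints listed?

Satisfiable

One satisfying assignment is m = 5, n = 7, k = 3, j = 3, h = 5.
For the less obvious constraints — constraint 3: n + h = 12; constraint 9: m + k = 8 — and the others hold by inspection.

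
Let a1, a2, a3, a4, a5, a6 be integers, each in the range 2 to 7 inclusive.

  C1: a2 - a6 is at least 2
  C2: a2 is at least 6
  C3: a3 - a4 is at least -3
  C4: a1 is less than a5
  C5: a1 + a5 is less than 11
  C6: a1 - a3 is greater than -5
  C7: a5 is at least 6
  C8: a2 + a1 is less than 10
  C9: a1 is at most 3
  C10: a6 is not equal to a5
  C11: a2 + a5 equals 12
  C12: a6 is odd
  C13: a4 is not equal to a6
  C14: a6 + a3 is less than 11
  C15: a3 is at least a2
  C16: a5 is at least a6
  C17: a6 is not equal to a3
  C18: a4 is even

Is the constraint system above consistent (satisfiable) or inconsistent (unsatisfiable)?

Take a1 = 2, a2 = 6, a3 = 6, a4 = 6, a5 = 6, a6 = 3. Then constraint 1: a2 - a6 = 3; constraint 3: a3 - a4 = 0, and every other listed constraint is also met.

Satisfiable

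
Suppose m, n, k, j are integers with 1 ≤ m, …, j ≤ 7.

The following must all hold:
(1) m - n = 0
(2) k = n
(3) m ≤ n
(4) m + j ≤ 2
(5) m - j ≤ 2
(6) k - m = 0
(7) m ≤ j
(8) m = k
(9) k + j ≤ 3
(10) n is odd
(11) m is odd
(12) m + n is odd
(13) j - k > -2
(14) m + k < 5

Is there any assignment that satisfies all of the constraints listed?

Constraint 11 makes m odd and constraint 10 makes n odd, so m + n must be even. Constraint 12 says m + n is odd — contradiction.

Unsatisfiable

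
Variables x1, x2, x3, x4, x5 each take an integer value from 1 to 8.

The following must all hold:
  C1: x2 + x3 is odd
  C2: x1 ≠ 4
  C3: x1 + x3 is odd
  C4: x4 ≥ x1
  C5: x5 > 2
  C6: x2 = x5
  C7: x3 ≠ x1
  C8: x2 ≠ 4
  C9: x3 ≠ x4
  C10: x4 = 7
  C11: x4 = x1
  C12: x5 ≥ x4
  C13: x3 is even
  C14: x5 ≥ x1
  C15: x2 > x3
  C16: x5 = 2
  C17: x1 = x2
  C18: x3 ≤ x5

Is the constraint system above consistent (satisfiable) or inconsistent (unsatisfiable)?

Unsatisfiable

Constraint 10 fixes x4 = 7 and constraint 16 fixes x5 = 2. Constraints 6, 11, and 17 give x4 = x1 = x2 = x5, so x4 = x5. But 7 ≠ 2 — contradiction.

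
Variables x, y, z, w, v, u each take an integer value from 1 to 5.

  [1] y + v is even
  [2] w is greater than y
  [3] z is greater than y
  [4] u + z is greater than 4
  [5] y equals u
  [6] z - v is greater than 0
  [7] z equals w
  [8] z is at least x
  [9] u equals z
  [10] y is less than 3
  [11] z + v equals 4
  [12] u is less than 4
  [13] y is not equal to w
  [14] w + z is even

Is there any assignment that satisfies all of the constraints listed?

Unsatisfiable

From constraints 5, 7, and 9, y = u = z = w, so y = w. But constraint 13 says y ≠ w. Contradiction.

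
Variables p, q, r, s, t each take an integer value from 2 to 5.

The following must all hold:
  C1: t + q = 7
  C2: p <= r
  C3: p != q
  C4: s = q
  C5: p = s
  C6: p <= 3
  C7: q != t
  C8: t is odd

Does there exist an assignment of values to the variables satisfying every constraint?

From constraints 4 and 5, p = s = q, so p = q. But constraint 3 says p ≠ q. Contradiction.

Unsatisfiable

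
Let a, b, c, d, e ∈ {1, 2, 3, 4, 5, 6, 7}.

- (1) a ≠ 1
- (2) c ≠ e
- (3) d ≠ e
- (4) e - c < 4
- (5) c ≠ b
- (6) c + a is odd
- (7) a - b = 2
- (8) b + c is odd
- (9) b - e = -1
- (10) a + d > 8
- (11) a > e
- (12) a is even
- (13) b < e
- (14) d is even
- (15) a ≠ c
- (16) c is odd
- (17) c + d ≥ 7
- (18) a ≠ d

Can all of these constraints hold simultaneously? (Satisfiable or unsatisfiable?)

The assignment a = 4, b = 2, c = 1, d = 6, e = 3 works:
  constraint 4 holds since e - c = 2.
  constraint 7 holds since a - b = 2.
The rest check out directly.

Satisfiable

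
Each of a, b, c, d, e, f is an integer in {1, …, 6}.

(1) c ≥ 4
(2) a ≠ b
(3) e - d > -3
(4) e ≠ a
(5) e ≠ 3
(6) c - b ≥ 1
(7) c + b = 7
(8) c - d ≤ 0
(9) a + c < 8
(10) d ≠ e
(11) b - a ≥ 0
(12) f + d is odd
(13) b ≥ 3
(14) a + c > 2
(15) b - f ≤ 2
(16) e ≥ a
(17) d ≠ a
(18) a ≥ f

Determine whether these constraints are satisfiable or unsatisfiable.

Satisfiable

One satisfying assignment is a = 1, b = 3, c = 4, d = 6, e = 4, f = 1.
For the less obvious constraints — constraint 3: e - d = -2; constraint 6: c - b = 1 — and the others hold by inspection.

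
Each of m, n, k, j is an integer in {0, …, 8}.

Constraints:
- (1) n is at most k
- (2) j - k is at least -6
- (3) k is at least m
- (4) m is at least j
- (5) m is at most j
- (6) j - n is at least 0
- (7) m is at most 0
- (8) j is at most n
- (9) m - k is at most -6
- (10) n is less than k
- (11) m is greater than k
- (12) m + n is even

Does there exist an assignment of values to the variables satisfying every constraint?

Constraints 5, 8, 10, and 11 give j ≤ n, n < k, k < m, m ≤ j. Chaining: j ≤ n < k < m ≤ j, which forces j < j — impossible.

Unsatisfiable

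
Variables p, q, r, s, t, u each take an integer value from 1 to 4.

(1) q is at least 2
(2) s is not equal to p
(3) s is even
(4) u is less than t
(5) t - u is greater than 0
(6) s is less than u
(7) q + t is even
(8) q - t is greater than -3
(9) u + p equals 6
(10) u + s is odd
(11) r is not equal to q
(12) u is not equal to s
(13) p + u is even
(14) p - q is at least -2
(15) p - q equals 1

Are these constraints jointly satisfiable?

The assignment p = 3, q = 2, r = 4, s = 2, t = 4, u = 3 works:
  constraint 5 holds since t - u = 1.
  constraint 8 holds since q - t = -2.
  constraint 9 holds since u + p = 6.
The rest check out directly.

Satisfiable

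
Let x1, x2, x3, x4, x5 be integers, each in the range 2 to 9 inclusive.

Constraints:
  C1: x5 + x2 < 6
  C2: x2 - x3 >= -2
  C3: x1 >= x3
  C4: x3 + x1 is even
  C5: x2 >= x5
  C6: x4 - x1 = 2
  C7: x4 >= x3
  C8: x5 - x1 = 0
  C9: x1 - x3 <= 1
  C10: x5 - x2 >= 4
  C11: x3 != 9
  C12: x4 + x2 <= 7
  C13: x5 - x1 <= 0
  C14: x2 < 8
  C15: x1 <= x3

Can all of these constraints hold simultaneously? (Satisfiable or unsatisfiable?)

Unsatisfiable

Constraints 2, 9, 10, and 13 give x1 − x5 ≥ 0, x5 − x2 ≥ 4, x2 − x3 ≥ -2, x3 − x1 ≥ -1.
Adding all 4 inequalities: the left sides telescope to 0, and the right sides sum to 0 + 4 + (-2) + (-1) = 1. So 0 ≥ 1, which is false.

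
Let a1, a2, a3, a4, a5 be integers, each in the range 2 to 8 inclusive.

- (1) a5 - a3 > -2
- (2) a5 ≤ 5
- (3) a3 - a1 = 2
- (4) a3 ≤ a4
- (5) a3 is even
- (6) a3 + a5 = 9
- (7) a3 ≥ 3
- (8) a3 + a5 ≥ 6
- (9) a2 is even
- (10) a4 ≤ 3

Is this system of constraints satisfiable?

Unsatisfiable

From constraints 4 and 10: a3 ≤ a4 ≤ 3. From constraint 2: a5 ≤ 5. Hence a3 + a5 ≤ 8. But constraint 6 requires a3 + a5 = 9, and 9 > 8. Contradiction.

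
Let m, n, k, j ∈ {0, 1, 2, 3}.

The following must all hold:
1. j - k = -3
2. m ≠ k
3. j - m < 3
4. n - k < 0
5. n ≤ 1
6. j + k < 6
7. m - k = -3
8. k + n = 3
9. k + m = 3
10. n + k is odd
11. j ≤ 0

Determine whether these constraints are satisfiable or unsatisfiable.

Satisfiable

Try m = 0, n = 0, k = 3, j = 0.
Check constraint 1: j - k = -3; constraint 3: j - m = 0. The remaining constraints are straightforward to verify.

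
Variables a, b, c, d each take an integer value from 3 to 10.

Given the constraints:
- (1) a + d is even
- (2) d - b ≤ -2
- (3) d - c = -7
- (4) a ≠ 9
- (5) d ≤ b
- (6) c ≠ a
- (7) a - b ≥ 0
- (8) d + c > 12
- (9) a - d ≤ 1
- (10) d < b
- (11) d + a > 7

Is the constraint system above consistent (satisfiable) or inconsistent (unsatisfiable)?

Constraints 2, 7, and 9 give d − a ≥ -1, a − b ≥ 0, b − d ≥ 2.
Adding all 3 inequalities: the left sides telescope to 0, and the right sides sum to (-1) + 0 + 2 = 1. So 0 ≥ 1, which is false.

Unsatisfiable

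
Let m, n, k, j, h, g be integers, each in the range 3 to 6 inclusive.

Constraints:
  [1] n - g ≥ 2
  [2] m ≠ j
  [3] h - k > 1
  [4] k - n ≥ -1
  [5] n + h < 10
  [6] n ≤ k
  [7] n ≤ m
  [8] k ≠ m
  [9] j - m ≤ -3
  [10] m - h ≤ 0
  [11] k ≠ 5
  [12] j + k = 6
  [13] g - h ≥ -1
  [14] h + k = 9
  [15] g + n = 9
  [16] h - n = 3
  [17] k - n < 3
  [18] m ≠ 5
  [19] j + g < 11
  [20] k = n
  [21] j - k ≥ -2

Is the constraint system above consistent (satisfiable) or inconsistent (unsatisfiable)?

Unsatisfiable

Constraints 1, 4, 9, 10, 13, and 21 give j − k ≥ -2, k − n ≥ -1, n − g ≥ 2, g − h ≥ -1, h − m ≥ 0, m − j ≥ 3.
Adding all 6 inequalities: the left sides telescope to 0, and the right sides sum to (-2) + (-1) + 2 + (-1) + 0 + 3 = 1. So 0 ≥ 1, which is false.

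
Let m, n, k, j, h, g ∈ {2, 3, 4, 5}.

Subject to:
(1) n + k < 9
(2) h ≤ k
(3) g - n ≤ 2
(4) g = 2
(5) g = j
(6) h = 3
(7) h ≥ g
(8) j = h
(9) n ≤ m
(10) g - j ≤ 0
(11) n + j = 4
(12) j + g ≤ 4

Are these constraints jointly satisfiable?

Constraint 4 fixes g = 2 and constraint 6 fixes h = 3. Constraints 5 and 8 give g = j = h, so g = h. But 2 ≠ 3 — contradiction.

Unsatisfiable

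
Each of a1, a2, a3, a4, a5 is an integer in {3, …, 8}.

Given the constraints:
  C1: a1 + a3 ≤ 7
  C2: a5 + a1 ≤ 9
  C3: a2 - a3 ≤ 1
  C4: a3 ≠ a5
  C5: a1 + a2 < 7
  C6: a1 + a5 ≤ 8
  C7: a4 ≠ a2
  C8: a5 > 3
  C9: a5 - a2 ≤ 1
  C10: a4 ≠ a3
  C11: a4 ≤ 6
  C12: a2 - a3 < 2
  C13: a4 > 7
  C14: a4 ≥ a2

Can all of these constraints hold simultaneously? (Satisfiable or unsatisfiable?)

From constraint 13: a4 ≥ 8. From constraint 11: a4 ≤ 6. But 6 < 8, so no value of a4 works.

Unsatisfiable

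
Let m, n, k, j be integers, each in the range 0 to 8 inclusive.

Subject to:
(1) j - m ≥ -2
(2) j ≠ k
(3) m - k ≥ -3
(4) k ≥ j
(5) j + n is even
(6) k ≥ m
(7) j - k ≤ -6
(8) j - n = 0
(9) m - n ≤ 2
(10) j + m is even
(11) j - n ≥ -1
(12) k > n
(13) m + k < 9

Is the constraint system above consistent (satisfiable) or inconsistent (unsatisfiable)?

Constraints 1, 3, and 7 give j − m ≥ -2, m − k ≥ -3, k − j ≥ 6.
Adding all 3 inequalities: the left sides telescope to 0, and the right sides sum to (-2) + (-3) + 6 = 1. So 0 ≥ 1, which is false.

Unsatisfiable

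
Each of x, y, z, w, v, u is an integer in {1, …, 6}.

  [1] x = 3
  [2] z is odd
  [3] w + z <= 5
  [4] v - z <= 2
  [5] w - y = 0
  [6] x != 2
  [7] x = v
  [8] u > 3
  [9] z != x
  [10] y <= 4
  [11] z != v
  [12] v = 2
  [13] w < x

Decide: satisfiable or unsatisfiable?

Unsatisfiable

Constraint 1 fixes x = 3 and constraint 12 fixes v = 2, but constraint 7 requires x = v. Since 3 ≠ 2, contradiction.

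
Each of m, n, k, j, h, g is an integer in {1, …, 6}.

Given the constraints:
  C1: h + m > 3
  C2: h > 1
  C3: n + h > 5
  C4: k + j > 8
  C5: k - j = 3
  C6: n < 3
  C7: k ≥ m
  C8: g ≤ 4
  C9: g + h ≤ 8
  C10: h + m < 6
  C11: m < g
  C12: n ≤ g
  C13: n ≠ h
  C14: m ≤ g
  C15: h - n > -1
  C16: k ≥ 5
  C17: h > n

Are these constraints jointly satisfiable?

Satisfiable

One satisfying assignment is m = 1, n = 2, k = 6, j = 3, h = 4, g = 3.
For the less obvious constraints — constraint 1: h + m = 5; constraint 3: n + h = 6; constraint 4: k + j = 9 — and the others hold by inspection.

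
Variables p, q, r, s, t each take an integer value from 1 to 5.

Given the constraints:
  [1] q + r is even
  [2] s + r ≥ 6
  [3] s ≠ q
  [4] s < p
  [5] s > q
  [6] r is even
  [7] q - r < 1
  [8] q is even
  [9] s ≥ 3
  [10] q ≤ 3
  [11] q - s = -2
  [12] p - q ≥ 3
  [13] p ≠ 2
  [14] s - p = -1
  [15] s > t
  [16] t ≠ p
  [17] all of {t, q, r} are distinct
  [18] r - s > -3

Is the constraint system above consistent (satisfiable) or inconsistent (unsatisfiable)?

Satisfiable

Setting (p, q, r, s, t) = (5, 2, 4, 4, 3) satisfies everything: constraint 2: s + r = 8; constraint 7: q - r = -2; constraint 11: q - s = -2, and the others follow.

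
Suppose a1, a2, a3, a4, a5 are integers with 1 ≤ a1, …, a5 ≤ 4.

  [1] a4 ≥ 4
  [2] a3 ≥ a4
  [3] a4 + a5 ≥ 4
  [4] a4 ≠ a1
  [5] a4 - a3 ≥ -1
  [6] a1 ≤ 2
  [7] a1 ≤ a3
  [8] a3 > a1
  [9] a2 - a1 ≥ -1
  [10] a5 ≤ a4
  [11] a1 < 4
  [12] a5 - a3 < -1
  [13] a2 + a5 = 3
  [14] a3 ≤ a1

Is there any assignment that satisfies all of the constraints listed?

Unsatisfiable

From constraints 1 and 2: a3 ≥ a4 and a4 ≥ 4, so a3 ≥ 4. From constraints 6 and 14: a3 ≤ a1 and a1 ≤ 2, so a3 ≤ 2. But 2 < 4, so no value of a3 works.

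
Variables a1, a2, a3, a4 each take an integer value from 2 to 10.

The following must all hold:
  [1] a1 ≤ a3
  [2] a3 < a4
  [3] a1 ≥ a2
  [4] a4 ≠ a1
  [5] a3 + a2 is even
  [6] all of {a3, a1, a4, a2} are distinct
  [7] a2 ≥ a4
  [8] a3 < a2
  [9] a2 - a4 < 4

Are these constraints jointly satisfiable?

Unsatisfiable

Constraints 1, 2, 3, and 7 give a1 ≤ a3, a3 < a4, a4 ≤ a2, a2 ≤ a1. Chaining: a1 ≤ a3 < a4 ≤ a2 ≤ a1, which forces a1 < a1 — impossible.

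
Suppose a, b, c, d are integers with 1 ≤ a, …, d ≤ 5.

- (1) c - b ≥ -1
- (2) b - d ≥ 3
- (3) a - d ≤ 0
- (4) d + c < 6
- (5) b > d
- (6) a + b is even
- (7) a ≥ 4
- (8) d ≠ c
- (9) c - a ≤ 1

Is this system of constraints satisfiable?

Constraints 1, 2, 3, and 9 give b − d ≥ 3, d − a ≥ 0, a − c ≥ -1, c − b ≥ -1.
Adding all 4 inequalities: the left sides telescope to 0, and the right sides sum to 3 + 0 + (-1) + (-1) = 1. So 0 ≥ 1, which is false.

Unsatisfiable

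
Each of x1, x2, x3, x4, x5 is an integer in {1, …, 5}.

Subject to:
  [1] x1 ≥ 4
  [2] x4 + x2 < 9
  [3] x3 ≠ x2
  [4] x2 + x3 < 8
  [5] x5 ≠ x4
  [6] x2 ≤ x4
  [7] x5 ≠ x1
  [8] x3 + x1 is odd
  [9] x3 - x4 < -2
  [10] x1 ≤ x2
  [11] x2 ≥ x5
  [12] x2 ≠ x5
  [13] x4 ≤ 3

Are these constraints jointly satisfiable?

From constraints 1 and 10: x2 ≥ x1 and x1 ≥ 4, so x2 ≥ 4. From constraints 6 and 13: x2 ≤ x4 and x4 ≤ 3, so x2 ≤ 3. But 3 < 4, so no value of x2 works.

Unsatisfiable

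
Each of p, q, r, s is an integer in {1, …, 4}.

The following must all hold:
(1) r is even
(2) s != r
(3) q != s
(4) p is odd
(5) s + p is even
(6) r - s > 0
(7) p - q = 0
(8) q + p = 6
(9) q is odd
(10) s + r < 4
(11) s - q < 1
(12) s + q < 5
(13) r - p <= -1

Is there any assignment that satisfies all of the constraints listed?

Satisfiable

The assignment p = 3, q = 3, r = 2, s = 1 works:
  constraint 6 holds since r - s = 1.
  constraint 7 holds since p - q = 0.
  constraint 8 holds since q + p = 6.
The rest check out directly.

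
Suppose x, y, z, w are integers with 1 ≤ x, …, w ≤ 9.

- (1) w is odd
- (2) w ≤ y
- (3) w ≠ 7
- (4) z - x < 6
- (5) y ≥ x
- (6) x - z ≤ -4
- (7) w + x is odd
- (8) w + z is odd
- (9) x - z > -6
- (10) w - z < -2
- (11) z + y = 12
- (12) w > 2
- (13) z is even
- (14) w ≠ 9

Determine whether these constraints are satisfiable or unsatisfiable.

The assignment x = 2, y = 6, z = 6, w = 3 works:
  constraint 4 holds since z - x = 4.
  constraint 6 holds since x - z = -4.
The rest check out directly.

Satisfiable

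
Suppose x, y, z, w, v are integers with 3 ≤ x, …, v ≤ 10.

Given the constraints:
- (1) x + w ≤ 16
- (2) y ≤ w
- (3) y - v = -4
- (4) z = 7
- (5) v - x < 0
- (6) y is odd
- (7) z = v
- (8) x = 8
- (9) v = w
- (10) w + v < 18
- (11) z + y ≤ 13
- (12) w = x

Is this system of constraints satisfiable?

Unsatisfiable

Constraint 4 fixes z = 7 and constraint 8 fixes x = 8. Constraints 7, 9, and 12 give z = v = w = x, so z = x. But 7 ≠ 8 — contradiction.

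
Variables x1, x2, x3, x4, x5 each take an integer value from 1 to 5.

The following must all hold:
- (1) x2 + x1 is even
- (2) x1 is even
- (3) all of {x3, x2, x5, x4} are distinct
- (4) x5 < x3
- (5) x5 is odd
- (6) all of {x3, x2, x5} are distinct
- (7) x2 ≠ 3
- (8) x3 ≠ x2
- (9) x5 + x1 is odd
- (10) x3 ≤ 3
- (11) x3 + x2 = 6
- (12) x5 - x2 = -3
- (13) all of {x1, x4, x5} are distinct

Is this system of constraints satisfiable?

One satisfying assignment is x1 = 2, x2 = 4, x3 = 2, x4 = 5, x5 = 1.
For the less obvious constraints — constraint 11: x3 + x2 = 6; constraint 12: x5 - x2 = -3 — and the others hold by inspection.

Satisfiable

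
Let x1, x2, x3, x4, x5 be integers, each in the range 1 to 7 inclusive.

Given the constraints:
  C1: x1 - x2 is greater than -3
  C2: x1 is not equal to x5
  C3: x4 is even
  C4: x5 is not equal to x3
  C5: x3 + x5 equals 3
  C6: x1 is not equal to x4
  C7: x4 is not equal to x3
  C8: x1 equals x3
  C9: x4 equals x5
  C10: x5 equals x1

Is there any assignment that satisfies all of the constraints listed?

From constraints 8, 9, and 10, x4 = x5 = x1 = x3, so x4 = x3. But constraint 7 says x4 ≠ x3. Contradiction.

Unsatisfiable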